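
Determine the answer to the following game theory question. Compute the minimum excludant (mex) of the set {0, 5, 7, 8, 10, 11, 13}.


Set = {0, 5, 7, 8, 10, 11, 13}
0 is in the set.
1 is NOT in the set. This is the mex.
mex = 1

1


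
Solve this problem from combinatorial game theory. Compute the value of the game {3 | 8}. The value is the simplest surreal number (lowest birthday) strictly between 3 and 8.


Left options: {3}, max = 3
Right options: {8}, min = 8
All options are numbers and max(Left) < min(Right), so by the simplicity theorem the value is the simplest (earliest-born) number strictly between 3 and 8.
Integers 4 through 7 all lie strictly between 3 and 8.
Among integers, the simplest (lowest birthday = smallest |n|; 0 is born on day 0, +-n on day n) is 4.
No non-integer in the interval can be simpler: if x is a non-integer in the interval, then floor(x) or ceil(x) also lies in the interval (the interval contains an integer), and both are proper prefixes of x's sign expansion, i.e. born earlier. So the game value is 4.
Game value = 4

4


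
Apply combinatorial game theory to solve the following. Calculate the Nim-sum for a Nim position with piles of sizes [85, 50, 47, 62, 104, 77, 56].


We need the XOR (exclusive or) of all pile sizes.
After XOR-ing pile 1 (size 85): 0 XOR 85 = 85
After XOR-ing pile 2 (size 50): 85 XOR 50 = 103
After XOR-ing pile 3 (size 47): 103 XOR 47 = 72
After XOR-ing pile 4 (size 62): 72 XOR 62 = 118
After XOR-ing pile 5 (size 104): 118 XOR 104 = 30
After XOR-ing pile 6 (size 77): 30 XOR 77 = 83
After XOR-ing pile 7 (size 56): 83 XOR 56 = 107
The Nim-value of this position is 107.

107


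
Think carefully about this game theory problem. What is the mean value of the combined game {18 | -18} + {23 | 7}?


G1 = {18 | -18}, G2 = {23 | 7}
Each is a switch {a | b} with numbers a > b; its mean value is (a + b)/2, and mean value is additive over game sums: m(G1 + G2) = m(G1) + m(G2).
Mean of G1 = (18 + (-18))/2 = 0/2 = 0
Mean of G2 = (23 + (7))/2 = 30/2 = 15
Mean of G1 + G2 = 0 + 15 = 15

15


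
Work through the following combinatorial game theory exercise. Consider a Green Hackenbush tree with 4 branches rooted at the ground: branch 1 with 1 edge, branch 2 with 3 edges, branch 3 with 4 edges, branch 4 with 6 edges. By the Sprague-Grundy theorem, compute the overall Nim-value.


The tree has 4 branches from the ground vertex.
In Green Hackenbush, the Nim-value of a simple path of length k is k.
Branch 1: length 1, Nim-value = 1
Branch 2: length 3, Nim-value = 3
Branch 3: length 4, Nim-value = 4
Branch 4: length 6, Nim-value = 6
Total Nim-value = XOR of all branch values:
0 XOR 1 = 1
1 XOR 3 = 2
2 XOR 4 = 6
6 XOR 6 = 0
Nim-value of the tree = 0

0


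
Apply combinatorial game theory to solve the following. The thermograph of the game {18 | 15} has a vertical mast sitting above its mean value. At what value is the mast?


Game = {18 | 15}, a switch {a | b} with numbers a > b.
Its thermograph has left wall a - t and right wall b + t, which meet at t = (a - b)/2, where both equal (a + b)/2. So the mast (mean value) is at (a + b)/2.
Mean = (18 + (15))/2 = 33/2 = 33/2

33/2


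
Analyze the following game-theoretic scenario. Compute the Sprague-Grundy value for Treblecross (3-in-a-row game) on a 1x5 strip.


Treblecross: place X on empty cells; 3-in-a-row wins.
Playing within two cells of an existing X lets the opponent win at once, so sensible play treats the cells i-2..i+2 around each X as dead. The player left with no safe cell loses, so this is a normal-play take-away game on strips of safe cells.
Placing X at cell i (0-indexed) of a strip of k safe cells leaves independent strips of sizes max(0, i-2) and max(0, k-i-3). Hence G(k) = mex{ G(max(0,i-2)) XOR G(max(0,k-i-3)) : 0 <= i < k }, with G(0) = 0.
G(1): splits (0,0):0^0=0 -> mex({0}) = 1
G(2): splits (0,0):0^0=0 -> mex({0}) = 1
G(3): splits (0,0):0^0=0 -> mex({0}) = 1
G(4): splits (0,1):0^1=1 (0,0):0^0=0 -> mex({0, 1}) = 2
G(5): splits (0,2):0^1=1 (0,1):0^1=1 (0,0):0^0=0 -> mex({0, 1}) = 2
Therefore G(5) = 2.

2


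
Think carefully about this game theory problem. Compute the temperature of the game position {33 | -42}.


The game is {33 | -42}, a switch {a | b} with numbers a > b.
Cooling {a | b} by t gives {a - t | b + t}, which stops being hot when a - t = b + t, i.e. at t = (a - b)/2. So the temperature of a switch is (a - b)/2.
Temperature = (Left option - Right option) / 2
= (33 - (-42)) / 2
= 75 / 2
= 75/2

75/2


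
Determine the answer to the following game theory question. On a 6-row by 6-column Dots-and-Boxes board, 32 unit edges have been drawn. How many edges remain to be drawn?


Grid: 6 x 6 boxes, i.e. 7 rows and 7 columns of dots.
Horizontal edges: (rows + 1) * cols = 7 * 6 = 42
Vertical edges: rows * (cols + 1) = 6 * 7 = 42
Total edges: 42 + 42 = 84
Edges drawn: 32
Remaining: 84 - 32 = 52

52


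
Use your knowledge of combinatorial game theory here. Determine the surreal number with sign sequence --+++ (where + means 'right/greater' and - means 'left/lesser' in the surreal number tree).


Sign expansion: --+++
Rule: track bounds (lo, hi), initially (-inf, +inf). On '+', the current value becomes lo and we move to the simplest number in (value, hi): value + 1 if hi = +inf, otherwise the midpoint (value + hi)/2. On '-', the current value becomes hi and we move to value - 1 if lo = -inf, otherwise the midpoint (lo + value)/2.
Start at 0.
Step 1: sign = -, move left. Bounds: (-inf, 0). Value = -1
Step 2: sign = -, move left. Bounds: (-inf, -1). Value = -2
Step 3: sign = +, move right. Bounds: (-2, -1). Value = -3/2
Step 4: sign = +, move right. Bounds: (-3/2, -1). Value = -5/4
Step 5: sign = +, move right. Bounds: (-5/4, -1). Value = -9/8
The surreal number with sign expansion --+++ is -9/8.

-9/8


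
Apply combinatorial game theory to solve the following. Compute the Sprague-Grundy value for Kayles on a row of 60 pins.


Kayles: a move removes 1 or 2 adjacent pins from a contiguous row.
Removing pins from a row of k leaves two independent rows (a, b) with a + b = k - 1 (one pin) or a + b = k - 2 (two pins); an end removal gives a = 0.
By Sprague-Grundy, G(k) = mex{ G(a) XOR G(b) } over all these splits. G(0) = 0.
G(1): splits (0,0):0^0=0 -> mex({0}) = 1
G(2): splits (0,1):0^1=1 (0,0):0^0=0 -> mex({0, 1}) = 2
G(3): splits (0,2):0^2=2 (1,1):1^1=0 (0,1):0^1=1 -> mex({0, 1, 2}) = 3
G(4): splits (0,3):0^3=3 (1,2):1^2=3 (0,2):0^2=2 (1,1):1^1=0 -> mex({0, 2, 3}) = 1
G(5): splits (0,4):0^1=1 (1,3):1^3=2 (2,2):2^2=0 (0,3):0^3=3 (1,2):1^2=3 -> mex({0, 1, 2, 3}) = 4
G(6) = mex({0, 1, 2, 4}) = 3
G(7) = mex({0, 1, 3, 4, 5}) = 2
G(8) = mex({0, 2, 3, 5, 6}) = 1
G(9) = mex({0, 1, 2, 3, 6, 7}) = 4
G(10) = mex({0, 1, 3, 4, 5, 7}) = 2
G(11) = mex({0, 1, 2, 3, 4, 5}) = 6
G(12) = mex({0, 1, 2, 3, 5, 6, 7}) = 4
G(13) = mex({0, 2, 3, 4, 6, 7}) = 1
G(14) = mex({0, 1, 4, 5, 6, 7}) = 2
G(15) = mex({0, 1, 2, 3, 4, 5, 6}) = 7
G(16) = mex({0, 2, 3, 5, 6, 7}) = 1
G(17) = mex({0, 1, 2, 3, 5, 6, 7}) = 4
G(18) = mex({0, 1, 2, 4, 5, 6}) = 3
G(19) = mex({0, 1, 3, 4, 5, 7}) = 2
G(20) = mex({0, 2, 3, 4, 5, 6, 7}) = 1
G(21) = mex({0, 1, 2, 3, 5, 6, 7}) = 4
G(22) = mex({0, 1, 2, 3, 4, 5, 7}) = 6
G(23) = mex({0, 1, 2, 3, 4, 5, 6}) = 7
G(24) = mex({0, 1, 2, 3, 5, 6, 7}) = 4
G(25) = mex({0, 2, 3, 4, 6, 7}) = 1
G(26) = mex({0, 1, 3, 4, 5, 6, 7}) = 2
G(27) = mex({0, 1, 2, 3, 4, 5, 6, 7}) = 8
G(28) = mex({0, 1, 2, 3, 4, 6, 7, 8}) = 5
G(29) = mex({0, 1, 2, 3, 5, 6, 7, 8, 9}) = 4
G(30) = mex({0, 1, 2, 3, 4, 5, 6, 9, 10}) = 7
G(31) = mex({0, 1, 3, 4, 5, 7, 10, 11}) = 2
G(32) = mex({0, 2, 3, 4, 5, 6, 7, 9, 11}) = 1
G(33) = mex({0, 1, 2, 3, 4, 5, 6, 7, 9, 12}) = 8
G(34) = mex({0, 1, 2, 3, 4, 5, 7, 8, 11, 12}) = 6
G(35) = mex({0, 1, 2, 3, 4, 5, 6, 8, 9, 10, 11}) = 7
G(36) = mex({0, 1, 2, 3, 5, 6, 7, 9, 10}) = 4
G(37) = mex({0, 2, 3, 4, 6, 7, 9, 10, 11, 12}) = 1
G(38) = mex({0, 1, 3, 4, 5, 6, 7, 9, 10, 11, 12}) = 2
G(39) = mex({0, 1, 2, 4, 5, 6, 7, 9, 10, 12, 14}) = 3
G(40) = mex({0, 2, 3, 4, 6, 7, 11, 12, 14}) = 1
G(41) = mex({0, 1, 2, 3, 5, 6, 7, 9, 10, 11, 12}) = 4
G(42) = mex({0, 1, 2, 3, 4, 5, 6, 9, 10}) = 7
G(43) = mex({0, 1, 3, 4, 5, 7, 9, 10, 12, 15}) = 2
G(44) = mex({0, 2, 3, 4, 5, 6, 7, 9, 10, 12, 15}) = 1
G(45) = mex({0, 1, 2, 3, 4, 5, 6, 7, 9, 10, 12, 14}) = 8
G(46) = mex({0, 1, 3, 4, 5, 7, 8, 11, 12, 14}) = 2
G(47) = mex({0, 1, 2, 3, 4, 5, 6, 8, 9, 10, 11, 12}) = 7
G(48) = mex({0, 1, 2, 3, 5, 6, 7, 9, 10}) = 4
G(49) = mex({0, 2, 3, 4, 6, 7, 9, 10, 11, 12, 15}) = 1
G(50) = mex({0, 1, 4, 5, 6, 7, 9, 11, 12, 14, 15}) = 2
G(51) = mex({0, 1, 2, 3, 4, 5, 6, 7, 9, 12, 14, 15}) = 8
G(52) = mex({0, 2, 3, 4, 5, 6, 7, 8, 11, 12, 15}) = 1
G(53) = mex({0, 1, 2, 3, 5, 6, 7, 8, 9, 10, 11, 12}) = 4
G(54) = mex({0, 1, 2, 3, 4, 5, 6, 9, 10}) = 7
G(55) = mex({0, 1, 3, 4, 5, 7, 9, 10, 11, 12}) = 2
G(56) = mex({0, 2, 3, 4, 5, 6, 7, 9, 10, 11, 12, 13, 14}) = 1
G(57) = mex({0, 1, 2, 3, 5, 6, 7, 9, 10, 12, 13, 14, 15}) = 4
G(58) = mex({0, 1, 3, 4, 5, 7, 11, 12, 14, 15}) = 2
G(59) = mex({0, 1, 2, 3, 4, 5, 6, 9, 10, 11, 12, 15}) = 7
G(60) = mex({0, 1, 2, 3, 5, 6, 7, 9, 10}) = 4
Therefore G(60) = 4.

4


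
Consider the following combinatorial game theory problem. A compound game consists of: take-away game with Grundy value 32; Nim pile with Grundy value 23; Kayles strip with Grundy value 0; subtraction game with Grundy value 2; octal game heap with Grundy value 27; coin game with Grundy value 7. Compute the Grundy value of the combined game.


By the Sprague-Grundy theorem, the Grundy value of a sum of games is the XOR of individual Grundy values.
take-away game: Grundy value = 32. Running XOR: 0 XOR 32 = 32
Nim pile: Grundy value = 23. Running XOR: 32 XOR 23 = 55
Kayles strip: Grundy value = 0. Running XOR: 55 XOR 0 = 55
subtraction game: Grundy value = 2. Running XOR: 55 XOR 2 = 53
octal game heap: Grundy value = 27. Running XOR: 53 XOR 27 = 46
coin game: Grundy value = 7. Running XOR: 46 XOR 7 = 41
The combined Grundy value is 41.

41


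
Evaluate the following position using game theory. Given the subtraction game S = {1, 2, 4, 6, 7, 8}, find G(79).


The subtraction set is S = {1, 2, 4, 6, 7, 8}.
G(k) = mex{ G(k - s) : s in S, s <= k }. We compute iteratively: G(0) = 0.
G(1) = mex({0}) = 1
G(2) = mex({0, 1}) = 2
G(3) = mex({1, 2}) = 0
G(4) = mex({0, 2}) = 1
G(5) = mex({0, 1}) = 2
G(6) = mex({0, 1, 2}) = 3
G(7) = mex({0, 1, 2, 3}) = 4
G(8) = mex({0, 1, 2, 3, 4}) = 5
G(9) = mex({0, 1, 2, 4, 5}) = 3
G(10) = mex({0, 1, 2, 3, 5}) = 4
G(11) = mex({0, 1, 2, 3, 4}) = 5
G(12) = mex({1, 2, 3, 4, 5}) = 0
G(13) = mex({0, 2, 3, 4, 5}) = 1
G(14) = mex({0, 1, 3, 4, 5}) = 2
G(15) = mex({1, 2, 3, 4, 5}) = 0
G(16) = mex({0, 2, 3, 4, 5}) = 1
G(17) = mex({0, 1, 3, 4, 5}) = 2
G(18) = mex({0, 1, 2, 4, 5}) = 3
G(19) = mex({0, 1, 2, 3, 5}) = 4
Observe that G(12)..G(19) = 0, 1, 2, 0, 1, 2, 3, 4 repeats G(0)..G(7) = 0, 1, 2, 0, 1, 2, 3, 4.
For k >= max(S) = 8, G(k) is determined by the previous 8 values G(k-8)..G(k-1); a window of 8 consecutive values has recurred shifted by 12, so by induction G(k + 12) = G(k) for all k >= 0: the sequence is periodic from the start with period 12.
One period: G(0..11) = 0, 1, 2, 0, 1, 2, 3, 4, 5, 3, 4, 5.
79 mod 12 = 7, so G(79) = G(7) = 4.

4


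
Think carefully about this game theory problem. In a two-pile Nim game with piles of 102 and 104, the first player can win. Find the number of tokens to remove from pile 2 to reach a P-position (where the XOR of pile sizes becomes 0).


Piles: 102 and 104
Current XOR: 102 XOR 104 = 14 (non-zero, so this is an N-position).
To make the XOR zero, we need to find a move that balances the piles.
For pile 2 (size 104): target = 104 XOR 14 = 102
We reduce pile 2 from 104 to 102.
Tokens removed: 104 - 102 = 2
Verification: 102 XOR 102 = 0

2


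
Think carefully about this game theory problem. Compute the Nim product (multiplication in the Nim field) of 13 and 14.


Nim multiplication is bilinear over XOR: (u XOR v) * w = (u*w) XOR (v*w).
So we split each operand into its bit components and XOR the pairwise Nim products.
13 = 1 + 4 + 8 (as XOR of powers of 2).
14 = 2 + 4 + 8 (as XOR of powers of 2).
Using the standard Nim-product table on single bits:
  2*2 = 3,   2*4 = 8,   2*8 = 12,
  4*4 = 6,   4*8 = 11,  8*8 = 13,
and  1*x = x (identity), k*l = l*k (commutative).
Pairwise Nim products:
  1 * 2 = 2
  1 * 4 = 4
  1 * 8 = 8
  4 * 2 = 8
  4 * 4 = 6
  4 * 8 = 11
  8 * 2 = 12
  8 * 4 = 11
  8 * 8 = 13
XOR them: 2 XOR 4 XOR 8 XOR 8 XOR 6 XOR 11 XOR 12 XOR 11 XOR 13 = 1.
Result: 13 * 14 = 1 (in Nim).

1


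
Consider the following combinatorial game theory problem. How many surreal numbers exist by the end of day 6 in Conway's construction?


Day 0: {|} = 0 is born. Count = 1.
Day n: the number of surreal numbers born by day n is 2^(n+1) - 1.
By day 0: 2^1 - 1 = 1
By day 1: 2^2 - 1 = 3
By day 2: 2^3 - 1 = 7
By day 3: 2^4 - 1 = 15
By day 4: 2^5 - 1 = 31
By day 5: 2^6 - 1 = 63
By day 6: 2^7 - 1 = 127
By day 6: 127 surreal numbers.

127


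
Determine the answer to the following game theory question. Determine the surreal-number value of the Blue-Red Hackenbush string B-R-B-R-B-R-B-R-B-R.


Edges (from ground): B-R-B-R-B-R-B-R-B-R
By Berlekamp's sign-expansion rule, a Blue-Red Hackenbush stalk has the value of the surreal number whose sign sequence is the edge sequence with B -> + and R -> -.
Sign sequence: +-+-+-+-+-
Trace the sign expansion in the surreal number tree, starting from 0:
Edge 1: B (sign +) -> bounds (0, +inf), value = 1
Edge 2: R (sign -) -> bounds (0, 1), value = 1/2
Edge 3: B (sign +) -> bounds (1/2, 1), value = 3/4
Edge 4: R (sign -) -> bounds (1/2, 3/4), value = 5/8
Edge 5: B (sign +) -> bounds (5/8, 3/4), value = 11/16
Edge 6: R (sign -) -> bounds (5/8, 11/16), value = 21/32
Edge 7: B (sign +) -> bounds (21/32, 11/16), value = 43/64
Edge 8: R (sign -) -> bounds (21/32, 43/64), value = 85/128
Edge 9: B (sign +) -> bounds (85/128, 43/64), value = 171/256
Edge 10: R (sign -) -> bounds (85/128, 171/256), value = 341/512
Game value = 341/512

341/512


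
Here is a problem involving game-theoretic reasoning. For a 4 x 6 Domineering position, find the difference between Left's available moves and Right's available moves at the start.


Board is 4 x 6 (rows x cols).
Left (vertical) placements: (rows-1) * cols = 3 * 6 = 18
Right (horizontal) placements: rows * (cols-1) = 4 * 5 = 20
Advantage = Left - Right = 18 - 20 = -2

-2


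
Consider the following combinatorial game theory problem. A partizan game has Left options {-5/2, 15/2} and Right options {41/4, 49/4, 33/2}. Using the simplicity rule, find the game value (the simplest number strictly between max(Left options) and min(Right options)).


Left options: {-5/2, 15/2}, max = 15/2
Right options: {41/4, 49/4, 33/2}, min = 41/4
All options are numbers and max(Left) < min(Right), so by the simplicity theorem the value is the simplest (earliest-born) number strictly between 15/2 and 41/4.
Integers 8 through 10 all lie strictly between 15/2 and 41/4.
Among integers, the simplest (lowest birthday = smallest |n|; 0 is born on day 0, +-n on day n) is 8.
No non-integer in the interval can be simpler: if x is a non-integer in the interval, then floor(x) or ceil(x) also lies in the interval (the interval contains an integer), and both are proper prefixes of x's sign expansion, i.e. born earlier. So the game value is 8.
Game value = 8

8


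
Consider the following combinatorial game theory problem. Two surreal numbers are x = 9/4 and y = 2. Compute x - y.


x = 9/4, y = 2
Converting to common denominator: 4
x = 9/4, y = 8/4
x - y = 9/4 - 2 = 1/4

1/4


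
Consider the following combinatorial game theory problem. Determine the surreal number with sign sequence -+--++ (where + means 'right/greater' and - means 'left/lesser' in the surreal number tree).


Sign expansion: -+--++
Rule: track bounds (lo, hi), initially (-inf, +inf). On '+', the current value becomes lo and we move to the simplest number in (value, hi): value + 1 if hi = +inf, otherwise the midpoint (value + hi)/2. On '-', the current value becomes hi and we move to value - 1 if lo = -inf, otherwise the midpoint (lo + value)/2.
Start at 0.
Step 1: sign = -, move left. Bounds: (-inf, 0). Value = -1
Step 2: sign = +, move right. Bounds: (-1, 0). Value = -1/2
Step 3: sign = -, move left. Bounds: (-1, -1/2). Value = -3/4
Step 4: sign = -, move left. Bounds: (-1, -3/4). Value = -7/8
Step 5: sign = +, move right. Bounds: (-7/8, -3/4). Value = -13/16
Step 6: sign = +, move right. Bounds: (-13/16, -3/4). Value = -25/32
The surreal number with sign expansion -+--++ is -25/32.

-25/32


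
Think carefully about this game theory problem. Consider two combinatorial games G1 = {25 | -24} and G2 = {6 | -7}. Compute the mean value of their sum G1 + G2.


G1 = {25 | -24}, G2 = {6 | -7}
Each is a switch {a | b} with numbers a > b; its mean value is (a + b)/2, and mean value is additive over game sums: m(G1 + G2) = m(G1) + m(G2).
Mean of G1 = (25 + (-24))/2 = 1/2 = 1/2
Mean of G2 = (6 + (-7))/2 = -1/2 = -1/2
Mean of G1 + G2 = 1/2 + -1/2 = 0

0


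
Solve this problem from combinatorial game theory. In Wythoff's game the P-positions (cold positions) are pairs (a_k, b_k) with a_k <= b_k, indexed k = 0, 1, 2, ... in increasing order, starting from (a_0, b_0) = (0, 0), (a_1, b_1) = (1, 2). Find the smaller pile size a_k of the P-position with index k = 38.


By Wythoff's theorem, a_k = floor(k * phi) and b_k = floor(k * phi^2) = a_k + k, where phi = (1 + sqrt(5))/2 is the golden ratio.
phi = (1 + sqrt(5))/2 = 1.618034
k = 38
k * phi = 38 * 1.618034 = 61.485292
a_38 = floor(k * phi) = 61

61


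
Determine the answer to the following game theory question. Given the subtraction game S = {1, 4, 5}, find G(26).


The subtraction set is S = {1, 4, 5}.
G(k) = mex{ G(k - s) : s in S, s <= k }. We compute iteratively: G(0) = 0.
G(1) = mex({0}) = 1
G(2) = mex({1}) = 0
G(3) = mex({0}) = 1
G(4) = mex({0, 1}) = 2
G(5) = mex({0, 1, 2}) = 3
G(6) = mex({0, 1, 3}) = 2
G(7) = mex({0, 1, 2}) = 3
G(8) = mex({1, 2, 3}) = 0
G(9) = mex({0, 2, 3}) = 1
G(10) = mex({1, 2, 3}) = 0
G(11) = mex({0, 2, 3}) = 1
G(12) = mex({0, 1, 3}) = 2
Observe that G(8)..G(12) = 0, 1, 0, 1, 2 repeats G(0)..G(4) = 0, 1, 0, 1, 2.
For k >= max(S) = 5, G(k) is determined by the previous 5 values G(k-5)..G(k-1); a window of 5 consecutive values has recurred shifted by 8, so by induction G(k + 8) = G(k) for all k >= 0: the sequence is periodic from the start with period 8.
One period: G(0..7) = 0, 1, 0, 1, 2, 3, 2, 3.
26 mod 8 = 2, so G(26) = G(2) = 0.

0


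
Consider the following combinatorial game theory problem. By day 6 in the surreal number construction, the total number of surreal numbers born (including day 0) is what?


Day 0: {|} = 0 is born. Count = 1.
Day n: the number of surreal numbers born by day n is 2^(n+1) - 1.
By day 0: 2^1 - 1 = 1
By day 1: 2^2 - 1 = 3
By day 2: 2^3 - 1 = 7
By day 3: 2^4 - 1 = 15
By day 4: 2^5 - 1 = 31
By day 5: 2^6 - 1 = 63
By day 6: 2^7 - 1 = 127
By day 6: 127 surreal numbers.

127


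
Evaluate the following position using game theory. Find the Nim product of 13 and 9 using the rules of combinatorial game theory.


Nim multiplication is bilinear over XOR: (u XOR v) * w = (u*w) XOR (v*w).
So we split each operand into its bit components and XOR the pairwise Nim products.
13 = 1 + 4 + 8 (as XOR of powers of 2).
9 = 1 + 8 (as XOR of powers of 2).
Using the standard Nim-product table on single bits:
  2*2 = 3,   2*4 = 8,   2*8 = 12,
  4*4 = 6,   4*8 = 11,  8*8 = 13,
and  1*x = x (identity), k*l = l*k (commutative).
Pairwise Nim products:
  1 * 1 = 1
  1 * 8 = 8
  4 * 1 = 4
  4 * 8 = 11
  8 * 1 = 8
  8 * 8 = 13
XOR them: 1 XOR 8 XOR 4 XOR 11 XOR 8 XOR 13 = 3.
Result: 13 * 9 = 3 (in Nim).

3


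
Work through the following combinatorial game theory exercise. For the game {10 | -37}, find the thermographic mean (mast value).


Game = {10 | -37}, a switch {a | b} with numbers a > b.
Its thermograph has left wall a - t and right wall b + t, which meet at t = (a - b)/2, where both equal (a + b)/2. So the mast (mean value) is at (a + b)/2.
Mean = (10 + (-37))/2 = -27/2 = -27/2

-27/2


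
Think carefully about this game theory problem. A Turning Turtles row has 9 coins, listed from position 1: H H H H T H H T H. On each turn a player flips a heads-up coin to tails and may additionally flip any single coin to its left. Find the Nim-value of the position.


Coins: H H H H T H H T H
Key fact: a single head at position k behaves exactly like a Nim heap of size k (turning it to T and optionally flipping a coin at j < k corresponds to moving the heap from k to j, or to 0), and heads combine as a disjunctive sum (two heads at the same place would cancel, matching j XOR j = 0). So the Nim-value is the XOR of the 1-indexed positions of the heads.
Face-up positions (1-indexed): [1, 2, 3, 4, 6, 7, 9]
XOR 0 with 1: 0 XOR 1 = 1
XOR 1 with 2: 1 XOR 2 = 3
XOR 3 with 3: 3 XOR 3 = 0
XOR 0 with 4: 0 XOR 4 = 4
XOR 4 with 6: 4 XOR 6 = 2
XOR 2 with 7: 2 XOR 7 = 5
XOR 5 with 9: 5 XOR 9 = 12
Nim-value = 12

12


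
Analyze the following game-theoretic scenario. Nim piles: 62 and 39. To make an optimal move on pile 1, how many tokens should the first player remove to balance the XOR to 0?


Piles: 62 and 39
Current XOR: 62 XOR 39 = 25 (non-zero, so this is an N-position).
To make the XOR zero, we need to find a move that balances the piles.
For pile 1 (size 62): target = 62 XOR 25 = 39
We reduce pile 1 from 62 to 39.
Tokens removed: 62 - 39 = 23
Verification: 39 XOR 39 = 0

23


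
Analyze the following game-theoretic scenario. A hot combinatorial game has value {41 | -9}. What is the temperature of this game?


The game is {41 | -9}, a switch {a | b} with numbers a > b.
Cooling {a | b} by t gives {a - t | b + t}, which stops being hot when a - t = b + t, i.e. at t = (a - b)/2. So the temperature of a switch is (a - b)/2.
Temperature = (Left option - Right option) / 2
= (41 - (-9)) / 2
= 50 / 2
= 25

25


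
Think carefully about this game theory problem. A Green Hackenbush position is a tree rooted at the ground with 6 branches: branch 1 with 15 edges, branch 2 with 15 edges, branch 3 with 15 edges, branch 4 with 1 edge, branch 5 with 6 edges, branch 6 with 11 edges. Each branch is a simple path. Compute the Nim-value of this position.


The tree has 6 branches from the ground vertex.
In Green Hackenbush, the Nim-value of a simple path of length k is k.
Branch 1: length 15, Nim-value = 15
Branch 2: length 15, Nim-value = 15
Branch 3: length 15, Nim-value = 15
Branch 4: length 1, Nim-value = 1
Branch 5: length 6, Nim-value = 6
Branch 6: length 11, Nim-value = 11
Total Nim-value = XOR of all branch values:
0 XOR 15 = 15
15 XOR 15 = 0
0 XOR 15 = 15
15 XOR 1 = 14
14 XOR 6 = 8
8 XOR 11 = 3
Nim-value of the tree = 3

3


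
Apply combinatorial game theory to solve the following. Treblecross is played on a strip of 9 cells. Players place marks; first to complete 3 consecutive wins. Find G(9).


Treblecross: place X on empty cells; 3-in-a-row wins.
Playing within two cells of an existing X lets the opponent win at once, so sensible play treats the cells i-2..i+2 around each X as dead. The player left with no safe cell loses, so this is a normal-play take-away game on strips of safe cells.
Placing X at cell i (0-indexed) of a strip of k safe cells leaves independent strips of sizes max(0, i-2) and max(0, k-i-3). Hence G(k) = mex{ G(max(0,i-2)) XOR G(max(0,k-i-3)) : 0 <= i < k }, with G(0) = 0.
G(1): splits (0,0):0^0=0 -> mex({0}) = 1
G(2): splits (0,0):0^0=0 -> mex({0}) = 1
G(3): splits (0,0):0^0=0 -> mex({0}) = 1
G(4): splits (0,1):0^1=1 (0,0):0^0=0 -> mex({0, 1}) = 2
G(5): splits (0,2):0^1=1 (0,1):0^1=1 (0,0):0^0=0 -> mex({0, 1}) = 2
G(6) = mex({1}) = 0
G(7) = mex({0, 1, 2}) = 3
G(8) = mex({0, 1, 2}) = 3
G(9) = mex({0, 2}) = 1
Therefore G(9) = 1.

1


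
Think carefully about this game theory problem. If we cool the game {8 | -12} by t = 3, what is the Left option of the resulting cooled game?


Original game: {8 | -12} (a switch {a | b} with a > b).
Cooling by t (for t below the temperature (a - b)/2 = 10) taxes each move by t: {a | b} cooled by t is {a - t | b + t}.
Cooling amount: t = 3
Cooled Left option: 8 - 3 = 5
Cooled Right option: -12 + 3 = -9
Cooled game: {5 | -9}
Left option = 5

5


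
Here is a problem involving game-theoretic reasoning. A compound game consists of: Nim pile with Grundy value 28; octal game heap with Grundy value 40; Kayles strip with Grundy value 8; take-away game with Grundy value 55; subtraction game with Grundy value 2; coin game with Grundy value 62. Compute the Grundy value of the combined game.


By the Sprague-Grundy theorem, the Grundy value of a sum of games is the XOR of individual Grundy values.
Nim pile: Grundy value = 28. Running XOR: 0 XOR 28 = 28
octal game heap: Grundy value = 40. Running XOR: 28 XOR 40 = 52
Kayles strip: Grundy value = 8. Running XOR: 52 XOR 8 = 60
take-away game: Grundy value = 55. Running XOR: 60 XOR 55 = 11
subtraction game: Grundy value = 2. Running XOR: 11 XOR 2 = 9
coin game: Grundy value = 62. Running XOR: 9 XOR 62 = 55
The combined Grundy value is 55.

55


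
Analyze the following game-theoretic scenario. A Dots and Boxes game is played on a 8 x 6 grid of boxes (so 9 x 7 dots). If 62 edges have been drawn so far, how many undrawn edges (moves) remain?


Grid: 8 x 6 boxes, i.e. 9 rows and 7 columns of dots.
Horizontal edges: (rows + 1) * cols = 9 * 6 = 54
Vertical edges: rows * (cols + 1) = 8 * 7 = 56
Total edges: 54 + 56 = 110
Edges drawn: 62
Remaining: 110 - 62 = 48

48


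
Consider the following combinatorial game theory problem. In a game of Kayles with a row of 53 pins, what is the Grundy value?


Kayles: a move removes 1 or 2 adjacent pins from a contiguous row.
Removing pins from a row of k leaves two independent rows (a, b) with a + b = k - 1 (one pin) or a + b = k - 2 (two pins); an end removal gives a = 0.
By Sprague-Grundy, G(k) = mex{ G(a) XOR G(b) } over all these splits. G(0) = 0.
G(1): splits (0,0):0^0=0 -> mex({0}) = 1
G(2): splits (0,1):0^1=1 (0,0):0^0=0 -> mex({0, 1}) = 2
G(3): splits (0,2):0^2=2 (1,1):1^1=0 (0,1):0^1=1 -> mex({0, 1, 2}) = 3
G(4): splits (0,3):0^3=3 (1,2):1^2=3 (0,2):0^2=2 (1,1):1^1=0 -> mex({0, 2, 3}) = 1
G(5): splits (0,4):0^1=1 (1,3):1^3=2 (2,2):2^2=0 (0,3):0^3=3 (1,2):1^2=3 -> mex({0, 1, 2, 3}) = 4
G(6) = mex({0, 1, 2, 4}) = 3
G(7) = mex({0, 1, 3, 4, 5}) = 2
G(8) = mex({0, 2, 3, 5, 6}) = 1
G(9) = mex({0, 1, 2, 3, 6, 7}) = 4
G(10) = mex({0, 1, 3, 4, 5, 7}) = 2
G(11) = mex({0, 1, 2, 3, 4, 5}) = 6
G(12) = mex({0, 1, 2, 3, 5, 6, 7}) = 4
G(13) = mex({0, 2, 3, 4, 6, 7}) = 1
G(14) = mex({0, 1, 4, 5, 6, 7}) = 2
G(15) = mex({0, 1, 2, 3, 4, 5, 6}) = 7
G(16) = mex({0, 2, 3, 5, 6, 7}) = 1
G(17) = mex({0, 1, 2, 3, 5, 6, 7}) = 4
G(18) = mex({0, 1, 2, 4, 5, 6}) = 3
G(19) = mex({0, 1, 3, 4, 5, 7}) = 2
G(20) = mex({0, 2, 3, 4, 5, 6, 7}) = 1
G(21) = mex({0, 1, 2, 3, 5, 6, 7}) = 4
G(22) = mex({0, 1, 2, 3, 4, 5, 7}) = 6
G(23) = mex({0, 1, 2, 3, 4, 5, 6}) = 7
G(24) = mex({0, 1, 2, 3, 5, 6, 7}) = 4
G(25) = mex({0, 2, 3, 4, 6, 7}) = 1
G(26) = mex({0, 1, 3, 4, 5, 6, 7}) = 2
G(27) = mex({0, 1, 2, 3, 4, 5, 6, 7}) = 8
G(28) = mex({0, 1, 2, 3, 4, 6, 7, 8}) = 5
G(29) = mex({0, 1, 2, 3, 5, 6, 7, 8, 9}) = 4
G(30) = mex({0, 1, 2, 3, 4, 5, 6, 9, 10}) = 7
G(31) = mex({0, 1, 3, 4, 5, 7, 10, 11}) = 2
G(32) = mex({0, 2, 3, 4, 5, 6, 7, 9, 11}) = 1
G(33) = mex({0, 1, 2, 3, 4, 5, 6, 7, 9, 12}) = 8
G(34) = mex({0, 1, 2, 3, 4, 5, 7, 8, 11, 12}) = 6
G(35) = mex({0, 1, 2, 3, 4, 5, 6, 8, 9, 10, 11}) = 7
G(36) = mex({0, 1, 2, 3, 5, 6, 7, 9, 10}) = 4
G(37) = mex({0, 2, 3, 4, 6, 7, 9, 10, 11, 12}) = 1
G(38) = mex({0, 1, 3, 4, 5, 6, 7, 9, 10, 11, 12}) = 2
G(39) = mex({0, 1, 2, 4, 5, 6, 7, 9, 10, 12, 14}) = 3
G(40) = mex({0, 2, 3, 4, 6, 7, 11, 12, 14}) = 1
G(41) = mex({0, 1, 2, 3, 5, 6, 7, 9, 10, 11, 12}) = 4
G(42) = mex({0, 1, 2, 3, 4, 5, 6, 9, 10}) = 7
G(43) = mex({0, 1, 3, 4, 5, 7, 9, 10, 12, 15}) = 2
G(44) = mex({0, 2, 3, 4, 5, 6, 7, 9, 10, 12, 15}) = 1
G(45) = mex({0, 1, 2, 3, 4, 5, 6, 7, 9, 10, 12, 14}) = 8
G(46) = mex({0, 1, 3, 4, 5, 7, 8, 11, 12, 14}) = 2
G(47) = mex({0, 1, 2, 3, 4, 5, 6, 8, 9, 10, 11, 12}) = 7
G(48) = mex({0, 1, 2, 3, 5, 6, 7, 9, 10}) = 4
G(49) = mex({0, 2, 3, 4, 6, 7, 9, 10, 11, 12, 15}) = 1
G(50) = mex({0, 1, 4, 5, 6, 7, 9, 11, 12, 14, 15}) = 2
G(51) = mex({0, 1, 2, 3, 4, 5, 6, 7, 9, 12, 14, 15}) = 8
G(52) = mex({0, 2, 3, 4, 5, 6, 7, 8, 11, 12, 15}) = 1
G(53) = mex({0, 1, 2, 3, 5, 6, 7, 8, 9, 10, 11, 12}) = 4
Therefore G(53) = 4.

4


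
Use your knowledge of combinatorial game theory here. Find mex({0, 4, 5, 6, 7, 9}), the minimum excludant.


Set = {0, 4, 5, 6, 7, 9}
0 is in the set.
1 is NOT in the set. This is the mex.
mex = 1

1


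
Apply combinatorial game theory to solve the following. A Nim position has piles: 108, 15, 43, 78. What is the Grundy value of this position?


We need the XOR (exclusive or) of all pile sizes.
After XOR-ing pile 1 (size 108): 0 XOR 108 = 108
After XOR-ing pile 2 (size 15): 108 XOR 15 = 99
After XOR-ing pile 3 (size 43): 99 XOR 43 = 72
After XOR-ing pile 4 (size 78): 72 XOR 78 = 6
The Nim-value of this position is 6.

6


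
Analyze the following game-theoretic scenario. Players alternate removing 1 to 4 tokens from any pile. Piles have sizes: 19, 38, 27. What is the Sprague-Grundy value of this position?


Subtraction set: {1, 2, 3, 4}
For this subtraction set, G(n) = n mod 5 (period = max + 1 = 5).
Pile 1 (size 19): G(19) = 19 mod 5 = 4
Pile 2 (size 38): G(38) = 38 mod 5 = 3
Pile 3 (size 27): G(27) = 27 mod 5 = 2
Total Grundy value = XOR of all: 4 XOR 3 XOR 2 = 5

5


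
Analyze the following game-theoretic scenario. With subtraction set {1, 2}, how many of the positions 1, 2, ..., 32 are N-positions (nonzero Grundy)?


Subtraction set S = {1, 2}, so G(n) = n mod 3.
G(n) = 0 when n is a multiple of 3.
Multiples of 3 in [1, 32]: 10
N-positions (nonzero Grundy) = 32 - 10 = 22

22


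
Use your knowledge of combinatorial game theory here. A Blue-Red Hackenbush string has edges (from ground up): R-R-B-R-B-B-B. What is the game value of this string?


Edges (from ground): R-R-B-R-B-B-B
By Berlekamp's sign-expansion rule, a Blue-Red Hackenbush stalk has the value of the surreal number whose sign sequence is the edge sequence with B -> + and R -> -.
Sign sequence: --+-+++
Trace the sign expansion in the surreal number tree, starting from 0:
Edge 1: R (sign -) -> bounds (-inf, 0), value = -1
Edge 2: R (sign -) -> bounds (-inf, -1), value = -2
Edge 3: B (sign +) -> bounds (-2, -1), value = -3/2
Edge 4: R (sign -) -> bounds (-2, -3/2), value = -7/4
Edge 5: B (sign +) -> bounds (-7/4, -3/2), value = -13/8
Edge 6: B (sign +) -> bounds (-13/8, -3/2), value = -25/16
Edge 7: B (sign +) -> bounds (-25/16, -3/2), value = -49/32
Game value = -49/32

-49/32


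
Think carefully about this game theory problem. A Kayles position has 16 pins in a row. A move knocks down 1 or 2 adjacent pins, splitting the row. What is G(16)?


Kayles: a move removes 1 or 2 adjacent pins from a contiguous row.
Removing pins from a row of k leaves two independent rows (a, b) with a + b = k - 1 (one pin) or a + b = k - 2 (two pins); an end removal gives a = 0.
By Sprague-Grundy, G(k) = mex{ G(a) XOR G(b) } over all these splits. G(0) = 0.
G(1): splits (0,0):0^0=0 -> mex({0}) = 1
G(2): splits (0,1):0^1=1 (0,0):0^0=0 -> mex({0, 1}) = 2
G(3): splits (0,2):0^2=2 (1,1):1^1=0 (0,1):0^1=1 -> mex({0, 1, 2}) = 3
G(4): splits (0,3):0^3=3 (1,2):1^2=3 (0,2):0^2=2 (1,1):1^1=0 -> mex({0, 2, 3}) = 1
G(5): splits (0,4):0^1=1 (1,3):1^3=2 (2,2):2^2=0 (0,3):0^3=3 (1,2):1^2=3 -> mex({0, 1, 2, 3}) = 4
G(6) = mex({0, 1, 2, 4}) = 3
G(7) = mex({0, 1, 3, 4, 5}) = 2
G(8) = mex({0, 2, 3, 5, 6}) = 1
G(9) = mex({0, 1, 2, 3, 6, 7}) = 4
G(10) = mex({0, 1, 3, 4, 5, 7}) = 2
G(11) = mex({0, 1, 2, 3, 4, 5}) = 6
G(12) = mex({0, 1, 2, 3, 5, 6, 7}) = 4
G(13) = mex({0, 2, 3, 4, 6, 7}) = 1
G(14) = mex({0, 1, 4, 5, 6, 7}) = 2
G(15) = mex({0, 1, 2, 3, 4, 5, 6}) = 7
G(16) = mex({0, 2, 3, 5, 6, 7}) = 1
Therefore G(16) = 1.

1


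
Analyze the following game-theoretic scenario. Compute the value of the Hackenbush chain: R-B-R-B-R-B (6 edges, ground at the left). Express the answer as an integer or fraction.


Edges (from ground): R-B-R-B-R-B
By Berlekamp's sign-expansion rule, a Blue-Red Hackenbush stalk has the value of the surreal number whose sign sequence is the edge sequence with B -> + and R -> -.
Sign sequence: -+-+-+
Trace the sign expansion in the surreal number tree, starting from 0:
Edge 1: R (sign -) -> bounds (-inf, 0), value = -1
Edge 2: B (sign +) -> bounds (-1, 0), value = -1/2
Edge 3: R (sign -) -> bounds (-1, -1/2), value = -3/4
Edge 4: B (sign +) -> bounds (-3/4, -1/2), value = -5/8
Edge 5: R (sign -) -> bounds (-3/4, -5/8), value = -11/16
Edge 6: B (sign +) -> bounds (-11/16, -5/8), value = -21/32
Game value = -21/32

-21/32


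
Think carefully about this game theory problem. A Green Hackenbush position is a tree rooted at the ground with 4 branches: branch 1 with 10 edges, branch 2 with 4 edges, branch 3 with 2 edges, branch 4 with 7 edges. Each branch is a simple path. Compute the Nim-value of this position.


The tree has 4 branches from the ground vertex.
In Green Hackenbush, the Nim-value of a simple path of length k is k.
Branch 1: length 10, Nim-value = 10
Branch 2: length 4, Nim-value = 4
Branch 3: length 2, Nim-value = 2
Branch 4: length 7, Nim-value = 7
Total Nim-value = XOR of all branch values:
0 XOR 10 = 10
10 XOR 4 = 14
14 XOR 2 = 12
12 XOR 7 = 11
Nim-value of the tree = 11

11


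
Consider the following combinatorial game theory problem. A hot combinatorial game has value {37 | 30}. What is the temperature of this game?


The game is {37 | 30}, a switch {a | b} with numbers a > b.
Cooling {a | b} by t gives {a - t | b + t}, which stops being hot when a - t = b + t, i.e. at t = (a - b)/2. So the temperature of a switch is (a - b)/2.
Temperature = (Left option - Right option) / 2
= (37 - (30)) / 2
= 7 / 2
= 7/2

7/2


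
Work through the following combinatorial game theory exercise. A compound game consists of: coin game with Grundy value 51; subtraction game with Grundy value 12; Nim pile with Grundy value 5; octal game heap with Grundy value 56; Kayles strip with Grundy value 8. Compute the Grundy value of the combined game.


By the Sprague-Grundy theorem, the Grundy value of a sum of games is the XOR of individual Grundy values.
coin game: Grundy value = 51. Running XOR: 0 XOR 51 = 51
subtraction game: Grundy value = 12. Running XOR: 51 XOR 12 = 63
Nim pile: Grundy value = 5. Running XOR: 63 XOR 5 = 58
octal game heap: Grundy value = 56. Running XOR: 58 XOR 56 = 2
Kayles strip: Grundy value = 8. Running XOR: 2 XOR 8 = 10
The combined Grundy value is 10.

10


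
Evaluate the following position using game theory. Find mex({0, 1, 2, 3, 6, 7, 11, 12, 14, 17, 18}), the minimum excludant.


Set = {0, 1, 2, 3, 6, 7, 11, 12, 14, 17, 18}
0 is in the set.
1 is in the set.
2 is in the set.
3 is in the set.
4 is NOT in the set. This is the mex.
mex = 4

4


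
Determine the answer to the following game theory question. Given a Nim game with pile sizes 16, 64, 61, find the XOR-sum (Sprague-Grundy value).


We need the XOR (exclusive or) of all pile sizes.
After XOR-ing pile 1 (size 16): 0 XOR 16 = 16
After XOR-ing pile 2 (size 64): 16 XOR 64 = 80
After XOR-ing pile 3 (size 61): 80 XOR 61 = 109
The Nim-value of this position is 109.

109


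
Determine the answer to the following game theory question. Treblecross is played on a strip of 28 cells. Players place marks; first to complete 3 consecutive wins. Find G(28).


Treblecross: place X on empty cells; 3-in-a-row wins.
Playing within two cells of an existing X lets the opponent win at once, so sensible play treats the cells i-2..i+2 around each X as dead. The player left with no safe cell loses, so this is a normal-play take-away game on strips of safe cells.
Placing X at cell i (0-indexed) of a strip of k safe cells leaves independent strips of sizes max(0, i-2) and max(0, k-i-3). Hence G(k) = mex{ G(max(0,i-2)) XOR G(max(0,k-i-3)) : 0 <= i < k }, with G(0) = 0.
G(1): splits (0,0):0^0=0 -> mex({0}) = 1
G(2): splits (0,0):0^0=0 -> mex({0}) = 1
G(3): splits (0,0):0^0=0 -> mex({0}) = 1
G(4): splits (0,1):0^1=1 (0,0):0^0=0 -> mex({0, 1}) = 2
G(5): splits (0,2):0^1=1 (0,1):0^1=1 (0,0):0^0=0 -> mex({0, 1}) = 2
G(6) = mex({1}) = 0
G(7) = mex({0, 1, 2}) = 3
G(8) = mex({0, 1, 2}) = 3
G(9) = mex({0, 2}) = 1
G(10) = mex({0, 2, 3}) = 1
G(11) = mex({0, 3}) = 1
G(12) = mex({1, 3}) = 0
G(13) = mex({0, 1, 2, 3}) = 4
G(14) = mex({0, 1, 2}) = 3
G(15) = mex({0, 1, 2}) = 3
G(16) = mex({0, 1, 2, 4}) = 3
G(17) = mex({0, 1, 3, 4}) = 2
G(18) = mex({0, 1, 3, 4}) = 2
G(19) = mex({0, 1, 3, 5}) = 2
G(20) = mex({0, 1, 2, 3, 5}) = 4
G(21) = mex({0, 1, 2, 3, 5}) = 4
G(22) = mex({1, 2, 6}) = 0
G(23) = mex({0, 1, 2, 3, 4, 6}) = 5
G(24) = mex({0, 1, 2, 3, 4}) = 5
G(25) = mex({0, 1, 3, 4, 7}) = 2
G(26) = mex({0, 1, 3, 4, 5, 7}) = 2
G(27) = mex({0, 1, 3, 5}) = 2
G(28) = mex({0, 1, 2, 5}) = 3
Therefore G(28) = 3.

3


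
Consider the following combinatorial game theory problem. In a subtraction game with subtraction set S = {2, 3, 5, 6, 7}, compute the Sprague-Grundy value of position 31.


The subtraction set is S = {2, 3, 5, 6, 7}.
G(k) = mex{ G(k - s) : s in S, s <= k }. We compute iteratively: G(0) = 0.
G(1) = mex({}) = 0
G(2) = mex({0}) = 1
G(3) = mex({0}) = 1
G(4) = mex({0, 1}) = 2
G(5) = mex({0, 1}) = 2
G(6) = mex({0, 1, 2}) = 3
G(7) = mex({0, 1, 2}) = 3
G(8) = mex({0, 1, 2, 3}) = 4
G(9) = mex({1, 2, 3}) = 0
G(10) = mex({1, 2, 3, 4}) = 0
G(11) = mex({0, 2, 3, 4}) = 1
G(12) = mex({0, 2, 3}) = 1
G(13) = mex({0, 1, 3, 4}) = 2
G(14) = mex({0, 1, 3, 4}) = 2
G(15) = mex({0, 1, 2, 4}) = 3
Observe that G(9)..G(15) = 0, 0, 1, 1, 2, 2, 3 repeats G(0)..G(6) = 0, 0, 1, 1, 2, 2, 3.
For k >= max(S) = 7, G(k) is determined by the previous 7 values G(k-7)..G(k-1); a window of 7 consecutive values has recurred shifted by 9, so by induction G(k + 9) = G(k) for all k >= 0: the sequence is periodic from the start with period 9.
One period: G(0..8) = 0, 0, 1, 1, 2, 2, 3, 3, 4.
31 mod 9 = 4, so G(31) = G(4) = 2.

2


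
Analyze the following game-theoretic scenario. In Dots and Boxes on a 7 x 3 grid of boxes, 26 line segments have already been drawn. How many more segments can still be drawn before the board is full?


Grid: 7 x 3 boxes, i.e. 8 rows and 4 columns of dots.
Horizontal edges: (rows + 1) * cols = 8 * 3 = 24
Vertical edges: rows * (cols + 1) = 7 * 4 = 28
Total edges: 24 + 28 = 52
Edges drawn: 26
Remaining: 52 - 26 = 26

26


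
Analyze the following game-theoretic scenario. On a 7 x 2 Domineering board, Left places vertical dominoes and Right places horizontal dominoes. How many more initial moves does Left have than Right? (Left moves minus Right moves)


Board is 7 x 2 (rows x cols).
Left (vertical) placements: (rows-1) * cols = 6 * 2 = 12
Right (horizontal) placements: rows * (cols-1) = 7 * 1 = 7
Advantage = Left - Right = 12 - 7 = 5

5


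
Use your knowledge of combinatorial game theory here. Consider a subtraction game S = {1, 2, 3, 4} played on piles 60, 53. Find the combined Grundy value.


Subtraction set: {1, 2, 3, 4}
For this subtraction set, G(n) = n mod 5 (period = max + 1 = 5).
Pile 1 (size 60): G(60) = 60 mod 5 = 0
Pile 2 (size 53): G(53) = 53 mod 5 = 3
Total Grundy value = XOR of all: 0 XOR 3 = 3

3


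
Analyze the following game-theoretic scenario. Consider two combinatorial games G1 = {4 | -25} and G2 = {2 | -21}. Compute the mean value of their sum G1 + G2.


G1 = {4 | -25}, G2 = {2 | -21}
Each is a switch {a | b} with numbers a > b; its mean value is (a + b)/2, and mean value is additive over game sums: m(G1 + G2) = m(G1) + m(G2).
Mean of G1 = (4 + (-25))/2 = -21/2 = -21/2
Mean of G2 = (2 + (-21))/2 = -19/2 = -19/2
Mean of G1 + G2 = -21/2 + -19/2 = -20

-20


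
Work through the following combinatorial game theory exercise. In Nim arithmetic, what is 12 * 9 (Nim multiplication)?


Nim multiplication is bilinear over XOR: (u XOR v) * w = (u*w) XOR (v*w).
So we split each operand into its bit components and XOR the pairwise Nim products.
12 = 4 + 8 (as XOR of powers of 2).
9 = 1 + 8 (as XOR of powers of 2).
Using the standard Nim-product table on single bits:
  2*2 = 3,   2*4 = 8,   2*8 = 12,
  4*4 = 6,   4*8 = 11,  8*8 = 13,
and  1*x = x (identity), k*l = l*k (commutative).
Pairwise Nim products:
  4 * 1 = 4
  4 * 8 = 11
  8 * 1 = 8
  8 * 8 = 13
XOR them: 4 XOR 11 XOR 8 XOR 13 = 10.
Result: 12 * 9 = 10 (in Nim).

10
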